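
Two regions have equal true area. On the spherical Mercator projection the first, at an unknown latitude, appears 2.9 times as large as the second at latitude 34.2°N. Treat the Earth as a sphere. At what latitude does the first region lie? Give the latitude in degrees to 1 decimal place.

For equal true areas on Mercator, apparent areas scale as sec²φ, so the ratio is cos²φ₂ / cos²φ₁.
cos²φ₂ / cos²φ₁ = 2.9  ⇒  cos φ₁ = cos 34.2° / √2.9 = 0.8271/1.703 = 0.4857.
φ₁ = arccos(0.4857) ≈ 60.9°.

60.9°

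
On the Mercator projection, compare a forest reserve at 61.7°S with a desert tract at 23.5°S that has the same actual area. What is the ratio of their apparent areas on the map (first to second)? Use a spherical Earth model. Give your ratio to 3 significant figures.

3.74

Mercator areal scale is sec²φ.
At 61.7°: sec²(61.7°) = 1/0.4741² = 4.449.
At 23.5°: sec²(23.5°) = 1/0.9171² = 1.189.
Ratio = 4.449/1.189 = cos²(23.5°)/cos²(61.7°) ≈ 3.74.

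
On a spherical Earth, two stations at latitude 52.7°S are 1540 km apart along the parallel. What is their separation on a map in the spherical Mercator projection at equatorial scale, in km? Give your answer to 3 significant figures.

Mercator is conformal, so the point scale is isotropic: h = k = sec φ = 1/cos φ.
Along the parallel, k = sec 52.7° = 1/0.6060 = 1.650.
Map distance = 1540 × 1.650 ≈ 2540 km.

2540 km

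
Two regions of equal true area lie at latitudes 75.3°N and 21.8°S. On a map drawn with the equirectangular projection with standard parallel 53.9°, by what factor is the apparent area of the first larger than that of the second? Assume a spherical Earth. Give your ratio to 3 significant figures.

In the equirectangular projection with standard parallel φ₀ = 53.9° (x = Rλ cos φ₀, y = Rφ), meridians are true-scale (h = 1) and the parallel scale is k = cos φ₀ / cos φ.
Areal scale at 75.3°: h·k = 1.000 × 2.322 = 2.322.
Areal scale at 21.8°: h·k = 1.000 × 0.6346 = 0.6346.
Ratio = 2.322/0.6346 ≈ 3.66.

3.66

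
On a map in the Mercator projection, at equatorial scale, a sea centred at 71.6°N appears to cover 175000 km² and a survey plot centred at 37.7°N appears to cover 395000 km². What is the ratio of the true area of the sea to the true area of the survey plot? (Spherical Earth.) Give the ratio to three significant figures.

0.0705

On Mercator the areal scale is sec²φ, so true area = apparent × cos²φ.
True area of sea: 175000 × cos²(71.6°) = 175000 × 0.09963 = 17440 km².
True area of survey plot: 395000 × cos²(37.7°) = 395000 × 0.6260 = 247300 km².
Ratio = 17440 / 247300 ≈ 0.0705.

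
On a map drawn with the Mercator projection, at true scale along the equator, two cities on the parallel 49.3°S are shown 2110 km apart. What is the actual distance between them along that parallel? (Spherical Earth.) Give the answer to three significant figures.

The Mercator projection is conformal; its linear scale factor is the same in every direction and equals sec φ = 1/cos φ.
Along the parallel at 49.3°, map distances are exaggerated by k = sec 49.3° = 1.534.
True distance = 2110 / 1.534 = 2110 × cos 49.3° ≈ 1380 km.

1380 km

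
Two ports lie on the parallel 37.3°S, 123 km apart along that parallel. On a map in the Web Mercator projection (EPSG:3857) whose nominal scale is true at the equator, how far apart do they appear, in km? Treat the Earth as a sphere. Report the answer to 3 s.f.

For Mercator, h = k = sec φ (a conformal cylindrical projection has a single point scale, 1/cos φ).
Along the parallel, k = sec 37.3° = 1/0.7955 = 1.257.
Map distance = 123 × 1.257 ≈ 155 km.

155 km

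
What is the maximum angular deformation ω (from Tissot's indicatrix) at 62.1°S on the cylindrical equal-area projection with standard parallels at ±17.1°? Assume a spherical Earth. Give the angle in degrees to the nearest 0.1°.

Cylindrical equal-area (φ₀ = 17.1°): h = cos φ / cos 17.1° along meridians, k = cos 17.1° / cos φ along parallels; h·k = 1.
At 62.1°: h = 0.4896, k = 2.043; principal scales a = 2.043, b = 0.4896.
sin(ω/2) = (a − b)/(a + b) = 1.553/2.532 = 0.6133, so ω = 2 arcsin(0.6133) ≈ 75.7°.

75.7°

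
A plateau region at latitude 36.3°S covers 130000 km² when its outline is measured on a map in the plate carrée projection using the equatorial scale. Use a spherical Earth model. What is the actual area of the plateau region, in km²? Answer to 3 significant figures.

In the plate carrée (x = Rλ, y = Rφ), meridians are true-scale (h = 1) and parallels are stretched by k = sec φ.
Areal scale = h·k = 1 × sec φ; at 36.3°, h = 1.000, k = 1.241, so h·k = 1.241.
True area = apparent / (areal scale) = 130000 / 1.241 ≈ 105000 km².

105000 km²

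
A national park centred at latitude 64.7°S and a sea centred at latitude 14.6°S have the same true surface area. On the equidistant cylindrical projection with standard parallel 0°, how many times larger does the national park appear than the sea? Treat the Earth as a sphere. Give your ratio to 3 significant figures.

For the equirectangular projection with φ₀ = 0 (plate carrée), h = 1 along meridians and k = sec φ along parallels.
Areal scale at 64.7°: h·k = 1.000 × 2.340 = 2.340.
Areal scale at 14.6°: h·k = 1.000 × 1.033 = 1.033.
Ratio = 2.340/1.033 ≈ 2.26.

2.26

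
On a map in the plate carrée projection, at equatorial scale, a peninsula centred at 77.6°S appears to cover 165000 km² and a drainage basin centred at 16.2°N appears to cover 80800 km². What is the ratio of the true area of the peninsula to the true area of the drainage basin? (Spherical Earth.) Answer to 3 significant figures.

On the plate carrée, areal scale = h·k = 1 × sec φ, so true area = apparent × cos φ.
True area of peninsula: 165000 × cos(77.6°) = 165000 × 0.2147 = 35430 km².
True area of drainage basin: 80800 × cos(16.2°) = 80800 × 0.9603 = 77590 km².
Ratio = 35430 / 77590 ≈ 0.457.

0.457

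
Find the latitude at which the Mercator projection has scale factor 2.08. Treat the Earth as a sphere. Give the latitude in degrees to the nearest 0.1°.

61.3°

Mercator scale is k = sec φ = 1/cos φ.
1/cos φ = 2.08  ⇒  cos φ = 0.4808  ⇒  φ = arccos(0.4808) ≈ 61.3°.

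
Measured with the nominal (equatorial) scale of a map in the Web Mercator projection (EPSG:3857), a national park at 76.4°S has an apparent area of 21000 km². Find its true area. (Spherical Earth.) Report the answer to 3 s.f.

1160 km²

For Mercator, h = k = sec φ (a conformal cylindrical projection has a single point scale, 1/cos φ).
Areal scale = k² = sec²φ = 1/cos²(76.4°) = 1/0.2351² = 18.09.
True area = apparent / (areal scale) = 21000 / 18.09 ≈ 1160 km².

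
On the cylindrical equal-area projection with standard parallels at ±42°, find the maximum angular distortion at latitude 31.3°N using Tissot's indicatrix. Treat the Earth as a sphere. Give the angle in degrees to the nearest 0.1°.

15.9°

A cylindrical equal-area projection with standard parallel φ₀ has meridian scale h = cos φ / cos φ₀ and parallel scale k = cos φ₀ / cos φ (so areas are preserved, h·k = 1).
At 31.3°: h = 1.150, k = 0.8697; principal scales a = 1.150, b = 0.8697.
sin(ω/2) = (a − b)/(a + b) = 0.2801/2.020 = 0.1387, so ω = 2 arcsin(0.1387) ≈ 15.9°.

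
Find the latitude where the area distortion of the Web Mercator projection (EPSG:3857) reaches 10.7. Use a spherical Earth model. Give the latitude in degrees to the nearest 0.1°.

Mercator areal scale is sec²φ.
sec²φ = 10.7  ⇒  cos²φ = 0.09346  ⇒  cos φ = 0.3057.
φ = arccos(0.3057) ≈ 72.2°.

72.2°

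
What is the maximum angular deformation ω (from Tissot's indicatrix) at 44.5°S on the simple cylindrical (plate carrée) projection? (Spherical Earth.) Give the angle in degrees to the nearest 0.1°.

For the equirectangular projection with φ₀ = 0 (plate carrée), h = 1 along meridians and k = sec φ along parallels.
At 44.5°: h = 1.000, k = 1.402; principal scales a = 1.402, b = 1.000.
sin(ω/2) = (a − b)/(a + b) = 0.4020/2.402 = 0.1674, so ω = 2 arcsin(0.1674) ≈ 19.3°.

19.3°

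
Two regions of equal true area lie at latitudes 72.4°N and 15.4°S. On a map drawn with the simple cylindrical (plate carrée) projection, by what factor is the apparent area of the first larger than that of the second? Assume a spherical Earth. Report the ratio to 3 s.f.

3.19

In the plate carrée (x = Rλ, y = Rφ), meridians are true-scale (h = 1) and parallels are stretched by k = sec φ.
Areal scale at 72.4°: h·k = 1.000 × 3.307 = 3.307.
Areal scale at 15.4°: h·k = 1.000 × 1.037 = 1.037.
Ratio = 3.307/1.037 ≈ 3.19.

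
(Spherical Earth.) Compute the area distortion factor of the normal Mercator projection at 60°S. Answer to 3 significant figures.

4.00

The Mercator projection is conformal; its linear scale factor is the same in every direction and equals sec φ = 1/cos φ.
Areal scale = k² = sec²φ = 1/cos²(60°) = 1/0.5000² = 4.000.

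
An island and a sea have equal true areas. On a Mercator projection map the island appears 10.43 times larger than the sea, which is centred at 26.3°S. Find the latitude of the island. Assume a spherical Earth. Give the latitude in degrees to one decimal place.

73.9°

For equal true areas on Mercator, apparent areas scale as sec²φ, so the ratio is cos²φ₂ / cos²φ₁.
cos²φ₂ / cos²φ₁ = 10.43  ⇒  cos φ₁ = cos 26.3° / √10.43 = 0.8965/3.230 = 0.2776.
φ₁ = arccos(0.2776) ≈ 73.9°.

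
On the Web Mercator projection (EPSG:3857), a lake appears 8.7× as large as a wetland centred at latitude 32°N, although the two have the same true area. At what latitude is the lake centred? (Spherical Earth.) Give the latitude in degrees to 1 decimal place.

On Mercator, (apparent₁)/(apparent₂) = sec²φ₁ / sec²φ₂ when true areas are equal.
cos²φ₂ / cos²φ₁ = 8.7  ⇒  cos φ₁ = cos 32° / √8.7 = 0.8480/2.950 = 0.2875.
φ₁ = arccos(0.2875) ≈ 73.3°.

73.3°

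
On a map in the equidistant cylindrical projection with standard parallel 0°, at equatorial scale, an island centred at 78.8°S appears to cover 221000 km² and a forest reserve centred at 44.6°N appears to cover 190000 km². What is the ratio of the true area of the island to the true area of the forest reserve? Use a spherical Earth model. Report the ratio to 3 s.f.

0.317

Plate carrée has h = 1 and k = sec φ, giving areal scale sec φ; true area = (apparent area) · cos φ.
True area of island: 221000 × cos(78.8°) = 221000 × 0.1942 = 42930 km².
True area of forest reserve: 190000 × cos(44.6°) = 190000 × 0.7120 = 135300 km².
Ratio = 42930 / 135300 ≈ 0.317.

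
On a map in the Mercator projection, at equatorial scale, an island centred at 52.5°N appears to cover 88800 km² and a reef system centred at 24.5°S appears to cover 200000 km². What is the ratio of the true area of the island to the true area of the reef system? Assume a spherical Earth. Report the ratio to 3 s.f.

0.199

On Mercator the areal scale is sec²φ, so true area = apparent × cos²φ.
True area of island: 88800 × cos²(52.5°) = 88800 × 0.3706 = 32910 km².
True area of reef system: 200000 × cos²(24.5°) = 200000 × 0.8280 = 165600 km².
Ratio = 32910 / 165600 ≈ 0.199.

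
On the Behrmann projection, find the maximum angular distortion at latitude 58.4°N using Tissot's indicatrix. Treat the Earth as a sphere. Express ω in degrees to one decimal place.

55.3°

Behrmann is a cylindrical equal-area projection with standard parallels at ±30°. Cylindrical equal-area (φ₀ = 30°): h = cos φ / cos 30° along meridians, k = cos 30° / cos φ along parallels; h·k = 1.
At 58.4°: h = 0.6050, k = 1.653; principal scales a = 1.653, b = 0.6050.
sin(ω/2) = (a − b)/(a + b) = 1.048/2.258 = 0.4640, so ω = 2 arcsin(0.4640) ≈ 55.3°.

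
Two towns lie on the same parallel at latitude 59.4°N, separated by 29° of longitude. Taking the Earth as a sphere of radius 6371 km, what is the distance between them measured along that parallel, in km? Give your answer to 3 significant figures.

1640 km

Arc length along a parallel = R cos φ · Δλ (with Δλ in radians).
= 6371 × cos 59.4° × (29° × π/180) = 6371 × 0.5090 × 0.5061 ≈ 1640 km.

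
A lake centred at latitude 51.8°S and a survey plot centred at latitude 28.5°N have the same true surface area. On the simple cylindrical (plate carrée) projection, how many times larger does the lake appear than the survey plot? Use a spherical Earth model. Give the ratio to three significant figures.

In the plate carrée (x = Rλ, y = Rφ), meridians are true-scale (h = 1) and parallels are stretched by k = sec φ.
Areal scale at 51.8°: h·k = 1.000 × 1.617 = 1.617.
Areal scale at 28.5°: h·k = 1.000 × 1.138 = 1.138.
Ratio = 1.617/1.138 ≈ 1.42.

1.42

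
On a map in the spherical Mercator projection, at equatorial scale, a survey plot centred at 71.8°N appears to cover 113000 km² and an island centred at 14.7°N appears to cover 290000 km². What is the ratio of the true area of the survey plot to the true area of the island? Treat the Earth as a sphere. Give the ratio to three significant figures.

0.0406

On Mercator the areal scale is sec²φ, so true area = apparent × cos²φ.
True area of survey plot: 113000 × cos²(71.8°) = 113000 × 0.09755 = 11020 km².
True area of island: 290000 × cos²(14.7°) = 290000 × 0.9356 = 271300 km².
Ratio = 11020 / 271300 ≈ 0.0406.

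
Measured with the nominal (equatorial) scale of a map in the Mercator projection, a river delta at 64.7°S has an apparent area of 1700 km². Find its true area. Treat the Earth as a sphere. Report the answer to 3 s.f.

310 km²

Mercator is conformal, so the point scale is isotropic: h = k = sec φ = 1/cos φ.
Areal scale = k² = sec²φ = 1/cos²(64.7°) = 1/0.4274² = 5.475.
True area = apparent / (areal scale) = 1700 / 5.475 ≈ 310 km².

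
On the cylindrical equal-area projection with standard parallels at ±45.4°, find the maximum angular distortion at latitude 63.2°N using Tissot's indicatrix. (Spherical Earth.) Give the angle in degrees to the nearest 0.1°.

49.2°

A cylindrical equal-area projection with standard parallel φ₀ has meridian scale h = cos φ / cos φ₀ and parallel scale k = cos φ₀ / cos φ (so areas are preserved, h·k = 1).
At 63.2°: h = 0.6421, k = 1.557; principal scales a = 1.557, b = 0.6421.
sin(ω/2) = (a − b)/(a + b) = 0.9152/2.199 = 0.4161, so ω = 2 arcsin(0.4161) ≈ 49.2°.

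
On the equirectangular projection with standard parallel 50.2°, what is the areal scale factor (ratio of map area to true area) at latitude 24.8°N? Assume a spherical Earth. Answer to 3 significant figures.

The equidistant cylindrical projection with φ₀ = 50.2° has h = 1 (meridians true) and k = cos φ₀ / cos φ along parallels.
Areal scale = h·k = 1 × cos φ₀ / cos φ; at 24.8°, h = 1.000, k = 0.7051, so h·k = 0.7051.

0.705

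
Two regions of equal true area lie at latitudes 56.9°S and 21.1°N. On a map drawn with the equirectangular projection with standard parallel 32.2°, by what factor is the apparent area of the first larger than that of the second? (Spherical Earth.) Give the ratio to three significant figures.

1.71

With standard parallel φ₀ = 32.2°, the equirectangular projection gives x = Rλ cos φ₀, y = Rφ, so h = 1 and k = cos 32.2° / cos φ.
Areal scale at 56.9°: h·k = 1.000 × 1.550 = 1.550.
Areal scale at 21.1°: h·k = 1.000 × 0.9070 = 0.9070.
Ratio = 1.550/0.9070 ≈ 1.71.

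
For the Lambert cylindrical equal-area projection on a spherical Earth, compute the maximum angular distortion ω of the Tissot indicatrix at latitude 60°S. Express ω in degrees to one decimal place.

The Lambert cylindrical equal-area projection is the cylindrical equal-area projection with its standard parallel at the equator (φ₀ = 0). For cylindrical equal-area with standard parallel φ₀, h = cos φ / cos φ₀ and k = cos φ₀ / cos φ, so h·k = 1.
At 60°: h = 0.5000, k = 2.000; principal scales a = 2.000, b = 0.5000.
sin(ω/2) = (a − b)/(a + b) = 1.500/2.500 = 0.6000, so ω = 2 arcsin(0.6000) ≈ 73.7°.

73.7°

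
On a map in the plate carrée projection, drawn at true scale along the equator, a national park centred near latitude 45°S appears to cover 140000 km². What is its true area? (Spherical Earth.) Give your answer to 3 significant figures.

For the equirectangular projection with φ₀ = 0 (plate carrée), h = 1 along meridians and k = sec φ along parallels.
Areal scale = h·k = 1 × sec φ; at 45°, h = 1.000, k = 1.414, so h·k = 1.414.
True area = apparent / (areal scale) = 140000 / 1.414 ≈ 99000 km².

99000 km²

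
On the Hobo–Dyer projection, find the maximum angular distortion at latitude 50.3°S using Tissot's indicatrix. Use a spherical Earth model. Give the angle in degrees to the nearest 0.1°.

24.6°

Hobo–Dyer is a cylindrical equal-area projection with standard parallels at ±37.5°. Cylindrical equal-area (φ₀ = 37.5°): h = cos φ / cos 37.5° along meridians, k = cos 37.5° / cos φ along parallels; h·k = 1.
At 50.3°: h = 0.8051, k = 1.242; principal scales a = 1.242, b = 0.8051.
sin(ω/2) = (a − b)/(a + b) = 0.4369/2.047 = 0.2134, so ω = 2 arcsin(0.2134) ≈ 24.6°.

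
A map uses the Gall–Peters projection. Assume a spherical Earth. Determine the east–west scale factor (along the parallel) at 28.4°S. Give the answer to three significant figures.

0.804

Gall–Peters is a cylindrical equal-area projection with standard parallels at ±45°. A cylindrical equal-area projection with standard parallel φ₀ has meridian scale h = cos φ / cos φ₀ and parallel scale k = cos φ₀ / cos φ (so areas are preserved, h·k = 1).
k = cos 45° / cos 28.4° = 0.7071/0.8796 = 0.8039.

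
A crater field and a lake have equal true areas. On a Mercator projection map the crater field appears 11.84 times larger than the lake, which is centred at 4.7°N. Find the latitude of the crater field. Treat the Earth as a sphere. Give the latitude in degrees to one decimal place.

Mercator areal scale is sec²φ, so apparent-area ratio = sec²φ₁ / sec²φ₂ = cos²φ₂ / cos²φ₁.
cos²φ₂ / cos²φ₁ = 11.84  ⇒  cos φ₁ = cos 4.7° / √11.84 = 0.9966/3.441 = 0.2896.
φ₁ = arccos(0.2896) ≈ 73.2°.

73.2°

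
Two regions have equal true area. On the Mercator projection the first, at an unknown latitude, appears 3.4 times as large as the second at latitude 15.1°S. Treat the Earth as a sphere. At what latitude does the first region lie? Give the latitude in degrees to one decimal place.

58.4°

For equal true areas on Mercator, apparent areas scale as sec²φ, so the ratio is cos²φ₂ / cos²φ₁.
cos²φ₂ / cos²φ₁ = 3.4  ⇒  cos φ₁ = cos 15.1° / √3.4 = 0.9655/1.844 = 0.5236.
φ₁ = arccos(0.5236) ≈ 58.4°.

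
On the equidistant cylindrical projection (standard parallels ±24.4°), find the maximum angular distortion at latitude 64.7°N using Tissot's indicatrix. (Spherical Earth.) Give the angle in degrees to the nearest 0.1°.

42.4°

In the equirectangular projection with standard parallel φ₀ = 24.4° (x = Rλ cos φ₀, y = Rφ), meridians are true-scale (h = 1) and the parallel scale is k = cos φ₀ / cos φ.
At 64.7°: h = 1.000, k = 2.131; principal scales a = 2.131, b = 1.000.
sin(ω/2) = (a − b)/(a + b) = 1.131/3.131 = 0.3612, so ω = 2 arcsin(0.3612) ≈ 42.4°.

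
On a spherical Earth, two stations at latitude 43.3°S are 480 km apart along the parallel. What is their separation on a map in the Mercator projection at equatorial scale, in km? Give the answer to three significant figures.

660 km

Mercator is conformal, so the point scale is isotropic: h = k = sec φ = 1/cos φ.
Along the parallel, k = sec 43.3° = 1/0.7278 = 1.374.
Map distance = 480 × 1.374 ≈ 660 km.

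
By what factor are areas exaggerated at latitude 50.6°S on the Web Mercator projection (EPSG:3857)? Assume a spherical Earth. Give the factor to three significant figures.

2.48

For Mercator, h = k = sec φ (a conformal cylindrical projection has a single point scale, 1/cos φ).
Areal scale = k² = sec²φ = 1/cos²(50.6°) = 1/0.6347² = 2.482.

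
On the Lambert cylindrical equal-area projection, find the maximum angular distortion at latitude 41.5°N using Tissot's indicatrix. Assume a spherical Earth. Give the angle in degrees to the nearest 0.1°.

The Lambert cylindrical equal-area projection is the cylindrical equal-area projection with its standard parallel at the equator (φ₀ = 0). A cylindrical equal-area projection with standard parallel φ₀ has meridian scale h = cos φ / cos φ₀ and parallel scale k = cos φ₀ / cos φ (so areas are preserved, h·k = 1).
At 41.5°: h = 0.7490, k = 1.335; principal scales a = 1.335, b = 0.7490.
sin(ω/2) = (a − b)/(a + b) = 0.5862/2.084 = 0.2813, so ω = 2 arcsin(0.2813) ≈ 32.7°.

32.7°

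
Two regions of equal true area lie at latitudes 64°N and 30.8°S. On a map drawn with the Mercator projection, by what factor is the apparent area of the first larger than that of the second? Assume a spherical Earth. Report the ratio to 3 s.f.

3.84

Mercator is conformal with k = sec φ, so areal scale = k² = sec²φ.
At 64°: sec²(64°) = 1/0.4384² = 5.204.
At 30.8°: sec²(30.8°) = 1/0.8590² = 1.355.
Ratio = 5.204/1.355 = cos²(30.8°)/cos²(64°) ≈ 3.84.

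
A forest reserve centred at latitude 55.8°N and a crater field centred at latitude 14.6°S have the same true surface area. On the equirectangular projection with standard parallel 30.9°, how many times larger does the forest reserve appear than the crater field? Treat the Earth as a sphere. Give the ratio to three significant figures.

1.72

With standard parallel φ₀ = 30.9°, the equirectangular projection gives x = Rλ cos φ₀, y = Rφ, so h = 1 and k = cos 30.9° / cos φ.
Areal scale at 55.8°: h·k = 1.000 × 1.527 = 1.527.
Areal scale at 14.6°: h·k = 1.000 × 0.8867 = 0.8867.
Ratio = 1.527/0.8867 ≈ 1.72.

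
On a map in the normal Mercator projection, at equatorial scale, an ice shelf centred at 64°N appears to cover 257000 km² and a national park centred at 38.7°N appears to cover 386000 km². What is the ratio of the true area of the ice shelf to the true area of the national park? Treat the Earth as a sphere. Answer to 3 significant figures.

0.210

Since Mercator area scale is 1/cos²φ, the true area equals the apparent area multiplied by cos²φ.
True area of ice shelf: 257000 × cos²(64°) = 257000 × 0.1922 = 49390 km².
True area of national park: 386000 × cos²(38.7°) = 386000 × 0.6091 = 235100 km².
Ratio = 49390 / 235100 ≈ 0.210.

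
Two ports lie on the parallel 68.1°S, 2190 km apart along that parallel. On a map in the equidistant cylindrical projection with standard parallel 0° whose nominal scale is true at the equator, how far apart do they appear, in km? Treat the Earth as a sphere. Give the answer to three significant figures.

In the plate carrée (x = Rλ, y = Rφ), meridians are true-scale (h = 1) and parallels are stretched by k = sec φ.
Along the parallel, k = sec 68.1° = 1/0.3730 = 2.681.
Map distance = 2190 × 2.681 ≈ 5870 km.

5870 km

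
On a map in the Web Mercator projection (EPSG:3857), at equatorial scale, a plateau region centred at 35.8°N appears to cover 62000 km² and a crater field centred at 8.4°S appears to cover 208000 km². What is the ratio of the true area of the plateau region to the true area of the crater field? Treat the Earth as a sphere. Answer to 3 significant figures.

Since Mercator area scale is 1/cos²φ, the true area equals the apparent area multiplied by cos²φ.
True area of plateau region: 62000 × cos²(35.8°) = 62000 × 0.6578 = 40790 km².
True area of crater field: 208000 × cos²(8.4°) = 208000 × 0.9787 = 203600 km².
Ratio = 40790 / 203600 ≈ 0.200.

0.200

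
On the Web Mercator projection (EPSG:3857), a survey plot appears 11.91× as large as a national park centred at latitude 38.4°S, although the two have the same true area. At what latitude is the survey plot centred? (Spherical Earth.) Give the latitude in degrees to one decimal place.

76.9°

For equal true areas on Mercator, apparent areas scale as sec²φ, so the ratio is cos²φ₂ / cos²φ₁.
cos²φ₂ / cos²φ₁ = 11.91  ⇒  cos φ₁ = cos 38.4° / √11.91 = 0.7837/3.451 = 0.2271.
φ₁ = arccos(0.2271) ≈ 76.9°.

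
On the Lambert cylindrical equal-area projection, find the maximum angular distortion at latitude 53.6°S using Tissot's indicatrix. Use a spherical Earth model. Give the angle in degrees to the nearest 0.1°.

The Lambert cylindrical equal-area projection is the cylindrical equal-area projection with its standard parallel at the equator (φ₀ = 0). For cylindrical equal-area with standard parallel φ₀, h = cos φ / cos φ₀ and k = cos φ₀ / cos φ, so h·k = 1.
At 53.6°: h = 0.5934, k = 1.685; principal scales a = 1.685, b = 0.5934.
sin(ω/2) = (a − b)/(a + b) = 1.092/2.279 = 0.4791, so ω = 2 arcsin(0.4791) ≈ 57.3°.

57.3°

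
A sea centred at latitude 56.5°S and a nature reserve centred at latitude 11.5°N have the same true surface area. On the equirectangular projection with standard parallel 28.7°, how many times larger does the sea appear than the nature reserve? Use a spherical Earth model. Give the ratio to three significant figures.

1.78

In the equirectangular projection with standard parallel φ₀ = 28.7° (x = Rλ cos φ₀, y = Rφ), meridians are true-scale (h = 1) and the parallel scale is k = cos φ₀ / cos φ.
Areal scale at 56.5°: h·k = 1.000 × 1.589 = 1.589.
Areal scale at 11.5°: h·k = 1.000 × 0.8951 = 0.8951.
Ratio = 1.589/0.8951 ≈ 1.78.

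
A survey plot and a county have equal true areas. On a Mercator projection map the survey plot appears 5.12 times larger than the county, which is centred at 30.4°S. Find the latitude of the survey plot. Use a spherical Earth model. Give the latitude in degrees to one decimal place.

67.6°

For equal true areas on Mercator, apparent areas scale as sec²φ, so the ratio is cos²φ₂ / cos²φ₁.
cos²φ₂ / cos²φ₁ = 5.12  ⇒  cos φ₁ = cos 30.4° / √5.12 = 0.8625/2.263 = 0.3812.
φ₁ = arccos(0.3812) ≈ 67.6°.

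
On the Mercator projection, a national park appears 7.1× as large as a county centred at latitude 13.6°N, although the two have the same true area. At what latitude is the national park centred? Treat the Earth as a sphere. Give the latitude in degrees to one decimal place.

68.6°

Mercator areal scale is sec²φ, so apparent-area ratio = sec²φ₁ / sec²φ₂ = cos²φ₂ / cos²φ₁.
cos²φ₂ / cos²φ₁ = 7.1  ⇒  cos φ₁ = cos 13.6° / √7.1 = 0.9720/2.665 = 0.3648.
φ₁ = arccos(0.3648) ≈ 68.6°.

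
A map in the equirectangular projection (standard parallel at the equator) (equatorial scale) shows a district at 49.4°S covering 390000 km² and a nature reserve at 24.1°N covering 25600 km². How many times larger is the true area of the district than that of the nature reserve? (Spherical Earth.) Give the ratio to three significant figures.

10.9

Plate carrée has h = 1 and k = sec φ, giving areal scale sec φ; true area = (apparent area) · cos φ.
True area of district: 390000 × cos(49.4°) = 390000 × 0.6508 = 253800 km².
True area of nature reserve: 25600 × cos(24.1°) = 25600 × 0.9128 = 23370 km².
Ratio = 253800 / 23370 ≈ 10.9.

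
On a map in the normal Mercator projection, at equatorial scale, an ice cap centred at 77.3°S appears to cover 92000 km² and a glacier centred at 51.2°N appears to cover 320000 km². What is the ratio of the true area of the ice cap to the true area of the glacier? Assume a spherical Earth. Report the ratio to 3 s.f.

0.0354

Mercator's areal exaggeration is sec²φ; hence true area = (apparent area) · cos²φ.
True area of ice cap: 92000 × cos²(77.3°) = 92000 × 0.04833 = 4447 km².
True area of glacier: 320000 × cos²(51.2°) = 320000 × 0.3926 = 125600 km².
Ratio = 4447 / 125600 ≈ 0.0354.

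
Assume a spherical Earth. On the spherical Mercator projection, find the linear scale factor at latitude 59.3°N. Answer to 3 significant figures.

1.96

Mercator is conformal, so the point scale is isotropic: h = k = sec φ = 1/cos φ.
k = 1/cos 59.3° = 1/0.5105 = 1.959.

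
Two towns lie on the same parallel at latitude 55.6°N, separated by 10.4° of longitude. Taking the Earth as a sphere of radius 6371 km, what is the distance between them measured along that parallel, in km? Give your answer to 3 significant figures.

653 km

Arc length along a parallel = R cos φ · Δλ (with Δλ in radians).
= 6371 × cos 55.6° × (10.4° × π/180) = 6371 × 0.5650 × 0.1815 ≈ 653 km.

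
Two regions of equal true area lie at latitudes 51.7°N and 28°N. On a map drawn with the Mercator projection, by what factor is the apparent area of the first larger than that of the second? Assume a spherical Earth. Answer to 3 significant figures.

Mercator areal scale is sec²φ.
At 51.7°: sec²(51.7°) = 1/0.6198² = 2.603.
At 28°: sec²(28°) = 1/0.8829² = 1.283.
Ratio = 2.603/1.283 = cos²(28°)/cos²(51.7°) ≈ 2.03.

2.03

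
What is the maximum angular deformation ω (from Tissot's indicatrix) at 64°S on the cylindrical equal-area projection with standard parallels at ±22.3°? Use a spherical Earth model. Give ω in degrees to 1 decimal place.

A cylindrical equal-area projection with standard parallel φ₀ has meridian scale h = cos φ / cos φ₀ and parallel scale k = cos φ₀ / cos φ (so areas are preserved, h·k = 1).
At 64°: h = 0.4738, k = 2.111; principal scales a = 2.111, b = 0.4738.
sin(ω/2) = (a − b)/(a + b) = 1.637/2.584 = 0.6333, so ω = 2 arcsin(0.6333) ≈ 78.6°.

78.6°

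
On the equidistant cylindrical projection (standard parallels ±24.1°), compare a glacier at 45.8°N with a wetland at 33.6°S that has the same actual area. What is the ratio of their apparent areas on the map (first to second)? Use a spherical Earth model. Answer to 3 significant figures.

With standard parallel φ₀ = 24.1°, the equirectangular projection gives x = Rλ cos φ₀, y = Rφ, so h = 1 and k = cos 24.1° / cos φ.
Areal scale at 45.8°: h·k = 1.000 × 1.309 = 1.309.
Areal scale at 33.6°: h·k = 1.000 × 1.096 = 1.096.
Ratio = 1.309/1.096 ≈ 1.19.

1.19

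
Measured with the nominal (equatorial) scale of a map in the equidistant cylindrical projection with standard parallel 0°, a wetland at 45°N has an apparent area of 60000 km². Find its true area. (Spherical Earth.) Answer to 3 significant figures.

For the equirectangular projection with φ₀ = 0 (plate carrée), h = 1 along meridians and k = sec φ along parallels.
Areal scale = h·k = 1 × sec φ; at 45°, h = 1.000, k = 1.414, so h·k = 1.414.
True area = apparent / (areal scale) = 60000 / 1.414 ≈ 42400 km².

42400 km²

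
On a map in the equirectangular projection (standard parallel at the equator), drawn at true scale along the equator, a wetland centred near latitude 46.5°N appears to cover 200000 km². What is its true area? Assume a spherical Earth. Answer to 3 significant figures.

138000 km²

Plate carrée maps x = Rλ, y = Rφ. The meridian scale is h = 1 and the parallel scale is k = 1/cos φ = sec φ.
Areal scale = h·k = 1 × sec φ; at 46.5°, h = 1.000, k = 1.453, so h·k = 1.453.
True area = apparent / (areal scale) = 200000 / 1.453 ≈ 138000 km².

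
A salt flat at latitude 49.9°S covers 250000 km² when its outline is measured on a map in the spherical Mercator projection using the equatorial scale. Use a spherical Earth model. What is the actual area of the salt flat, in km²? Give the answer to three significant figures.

104000 km²

Mercator is conformal, so the point scale is isotropic: h = k = sec φ = 1/cos φ.
Areal scale = k² = sec²φ = 1/cos²(49.9°) = 1/0.6441² = 2.410.
True area = apparent / (areal scale) = 250000 / 2.410 ≈ 104000 km².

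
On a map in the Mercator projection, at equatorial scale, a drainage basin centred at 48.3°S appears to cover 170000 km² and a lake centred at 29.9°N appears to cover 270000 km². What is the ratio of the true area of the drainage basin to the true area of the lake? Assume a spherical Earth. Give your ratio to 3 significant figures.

0.371

Since Mercator area scale is 1/cos²φ, the true area equals the apparent area multiplied by cos²φ.
True area of drainage basin: 170000 × cos²(48.3°) = 170000 × 0.4425 = 75230 km².
True area of lake: 270000 × cos²(29.9°) = 270000 × 0.7515 = 202900 km².
Ratio = 75230 / 202900 ≈ 0.371.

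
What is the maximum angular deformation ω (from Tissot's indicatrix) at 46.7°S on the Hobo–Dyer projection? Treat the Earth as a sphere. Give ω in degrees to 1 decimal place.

The Hobo–Dyer projection is cylindrical equal-area with φ₀ = 37.5°. Cylindrical equal-area (φ₀ = 37.5°): h = cos φ / cos 37.5° along meridians, k = cos 37.5° / cos φ along parallels; h·k = 1.
At 46.7°: h = 0.8645, k = 1.157; principal scales a = 1.157, b = 0.8645.
sin(ω/2) = (a − b)/(a + b) = 0.2923/2.021 = 0.1446, so ω = 2 arcsin(0.1446) ≈ 16.6°.

16.6°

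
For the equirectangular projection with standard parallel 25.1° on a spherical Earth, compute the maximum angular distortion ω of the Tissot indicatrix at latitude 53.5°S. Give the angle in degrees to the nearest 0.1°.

23.9°

With standard parallel φ₀ = 25.1°, the equirectangular projection gives x = Rλ cos φ₀, y = Rφ, so h = 1 and k = cos 25.1° / cos φ.
At 53.5°: h = 1.000, k = 1.522; principal scales a = 1.522, b = 1.000.
sin(ω/2) = (a − b)/(a + b) = 0.5224/2.522 = 0.2071, so ω = 2 arcsin(0.2071) ≈ 23.9°.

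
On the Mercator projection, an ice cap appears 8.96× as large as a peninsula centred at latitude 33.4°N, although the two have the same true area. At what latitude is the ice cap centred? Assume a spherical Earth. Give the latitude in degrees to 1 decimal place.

For equal true areas on Mercator, apparent areas scale as sec²φ, so the ratio is cos²φ₂ / cos²φ₁.
cos²φ₂ / cos²φ₁ = 8.96  ⇒  cos φ₁ = cos 33.4° / √8.96 = 0.8348/2.993 = 0.2789.
φ₁ = arccos(0.2789) ≈ 73.8°.

73.8°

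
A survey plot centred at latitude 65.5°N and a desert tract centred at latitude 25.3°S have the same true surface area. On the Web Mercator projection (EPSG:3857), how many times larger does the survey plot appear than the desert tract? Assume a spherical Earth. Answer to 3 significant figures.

4.75

Mercator areal scale is sec²φ.
At 65.5°: sec²(65.5°) = 1/0.4147² = 5.815.
At 25.3°: sec²(25.3°) = 1/0.9041² = 1.223.
Ratio = 5.815/1.223 = cos²(25.3°)/cos²(65.5°) ≈ 4.75.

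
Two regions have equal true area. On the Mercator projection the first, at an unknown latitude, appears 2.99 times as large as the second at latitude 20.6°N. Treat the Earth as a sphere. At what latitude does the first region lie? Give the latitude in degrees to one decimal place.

57.2°

On Mercator, (apparent₁)/(apparent₂) = sec²φ₁ / sec²φ₂ when true areas are equal.
cos²φ₂ / cos²φ₁ = 2.99  ⇒  cos φ₁ = cos 20.6° / √2.99 = 0.9361/1.729 = 0.5413.
φ₁ = arccos(0.5413) ≈ 57.2°.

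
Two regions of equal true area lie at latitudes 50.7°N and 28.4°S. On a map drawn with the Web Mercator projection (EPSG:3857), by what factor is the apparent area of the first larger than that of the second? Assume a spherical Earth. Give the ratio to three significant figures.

On Mercator, area is exaggerated by sec²φ = 1/cos²φ.
At 50.7°: sec²(50.7°) = 1/0.6334² = 2.493.
At 28.4°: sec²(28.4°) = 1/0.8796² = 1.292.
Ratio = 2.493/1.292 = cos²(28.4°)/cos²(50.7°) ≈ 1.93.

1.93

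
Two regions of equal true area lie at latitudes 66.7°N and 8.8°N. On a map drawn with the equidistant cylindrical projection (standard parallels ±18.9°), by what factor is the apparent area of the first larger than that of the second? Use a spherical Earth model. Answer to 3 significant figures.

The equidistant cylindrical projection with φ₀ = 18.9° has h = 1 (meridians true) and k = cos φ₀ / cos φ along parallels.
Areal scale at 66.7°: h·k = 1.000 × 2.392 = 2.392.
Areal scale at 8.8°: h·k = 1.000 × 0.9574 = 0.9574.
Ratio = 2.392/0.9574 ≈ 2.50.

2.50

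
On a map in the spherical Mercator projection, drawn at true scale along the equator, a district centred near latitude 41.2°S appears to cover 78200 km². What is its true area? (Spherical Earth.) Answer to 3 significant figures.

44300 km²

For Mercator, h = k = sec φ (a conformal cylindrical projection has a single point scale, 1/cos φ).
Areal scale = k² = sec²φ = 1/cos²(41.2°) = 1/0.7524² = 1.766.
True area = apparent / (areal scale) = 78200 / 1.766 ≈ 44300 km².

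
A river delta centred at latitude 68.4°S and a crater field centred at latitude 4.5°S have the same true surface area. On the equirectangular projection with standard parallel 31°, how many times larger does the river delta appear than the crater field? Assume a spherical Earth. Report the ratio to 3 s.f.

In the equirectangular projection with standard parallel φ₀ = 31° (x = Rλ cos φ₀, y = Rφ), meridians are true-scale (h = 1) and the parallel scale is k = cos φ₀ / cos φ.
Areal scale at 68.4°: h·k = 1.000 × 2.328 = 2.328.
Areal scale at 4.5°: h·k = 1.000 × 0.8598 = 0.8598.
Ratio = 2.328/0.8598 ≈ 2.71.

2.71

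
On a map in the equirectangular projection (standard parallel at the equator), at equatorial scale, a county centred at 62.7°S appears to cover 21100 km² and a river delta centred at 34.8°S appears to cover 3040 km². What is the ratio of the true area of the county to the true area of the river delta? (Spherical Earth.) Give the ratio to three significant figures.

Plate carrée has h = 1 and k = sec φ, giving areal scale sec φ; true area = (apparent area) · cos φ.
True area of county: 21100 × cos(62.7°) = 21100 × 0.4586 = 9678 km².
True area of river delta: 3040 × cos(34.8°) = 3040 × 0.8211 = 2496 km².
Ratio = 9678 / 2496 ≈ 3.88.

3.88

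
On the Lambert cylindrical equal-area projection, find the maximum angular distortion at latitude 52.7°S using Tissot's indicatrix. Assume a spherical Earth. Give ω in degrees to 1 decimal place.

The Lambert cylindrical equal-area projection is the cylindrical equal-area projection with its standard parallel at the equator (φ₀ = 0). For cylindrical equal-area with standard parallel φ₀, h = cos φ / cos φ₀ and k = cos φ₀ / cos φ, so h·k = 1.
At 52.7°: h = 0.6060, k = 1.650; principal scales a = 1.650, b = 0.6060.
sin(ω/2) = (a − b)/(a + b) = 1.044/2.256 = 0.4628, so ω = 2 arcsin(0.4628) ≈ 55.1°.

55.1°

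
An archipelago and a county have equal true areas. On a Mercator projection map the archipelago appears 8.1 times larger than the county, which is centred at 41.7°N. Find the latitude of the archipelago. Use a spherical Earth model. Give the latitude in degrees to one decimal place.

74.8°

For equal true areas on Mercator, apparent areas scale as sec²φ, so the ratio is cos²φ₂ / cos²φ₁.
cos²φ₂ / cos²φ₁ = 8.1  ⇒  cos φ₁ = cos 41.7° / √8.1 = 0.7466/2.846 = 0.2623.
φ₁ = arccos(0.2623) ≈ 74.8°.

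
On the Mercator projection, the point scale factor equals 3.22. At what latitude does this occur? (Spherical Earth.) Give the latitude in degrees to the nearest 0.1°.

71.9°

Mercator scale is k = sec φ = 1/cos φ.
1/cos φ = 3.22  ⇒  cos φ = 0.3106  ⇒  φ = arccos(0.3106) ≈ 71.9°.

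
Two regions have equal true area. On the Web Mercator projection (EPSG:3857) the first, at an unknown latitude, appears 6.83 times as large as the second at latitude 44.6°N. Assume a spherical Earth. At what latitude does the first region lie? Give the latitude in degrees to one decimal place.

On Mercator, (apparent₁)/(apparent₂) = sec²φ₁ / sec²φ₂ when true areas are equal.
cos²φ₂ / cos²φ₁ = 6.83  ⇒  cos φ₁ = cos 44.6° / √6.83 = 0.7120/2.613 = 0.2724.
φ₁ = arccos(0.2724) ≈ 74.2°.

74.2°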